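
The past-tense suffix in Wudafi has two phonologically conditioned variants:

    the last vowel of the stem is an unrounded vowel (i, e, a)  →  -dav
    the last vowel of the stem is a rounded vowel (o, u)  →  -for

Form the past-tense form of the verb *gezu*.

*gezu* — last vowel /u/ (a rounded vowel) → -for → *gezufor*.

gezufor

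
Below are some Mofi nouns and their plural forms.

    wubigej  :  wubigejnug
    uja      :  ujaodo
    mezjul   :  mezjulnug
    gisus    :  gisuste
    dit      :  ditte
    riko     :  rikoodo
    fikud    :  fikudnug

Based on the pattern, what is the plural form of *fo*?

foodo

The suffix is conditioned by the final sound: -te when the stem ends in a voiceless consonant (*gisus*, *dit*); -nug when the stem ends in a voiced consonant (*wubigej*, *mezjul*, *fikud*); -odo when the stem ends in a vowel (*uja*, *riko*).
*fo*: final sound = /o/, a vowel → -odo → *foodo*.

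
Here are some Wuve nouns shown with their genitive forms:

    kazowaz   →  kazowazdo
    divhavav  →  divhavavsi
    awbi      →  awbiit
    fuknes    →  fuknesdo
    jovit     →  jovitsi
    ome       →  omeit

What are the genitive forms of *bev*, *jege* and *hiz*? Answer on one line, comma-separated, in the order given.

The suffix is conditioned by the final sound: -do when the stem ends in a sibilant (*kazowaz*, *fuknes*); -si when the stem ends in a non-sibilant consonant (*divhavav*, *jovit*); -it when the stem ends in a vowel (*awbi*, *ome*).
The final sound of *bev* is /v/, which is a non-sibilant consonant, so the suffix is -si, giving *bevsi*.
*jege* — final sound /e/ (a vowel) → -it → *jegeit*.
*hiz*: final sound = /z/, a sibilant → -do → *hizdo*.

bevsi, jegeit, hizdo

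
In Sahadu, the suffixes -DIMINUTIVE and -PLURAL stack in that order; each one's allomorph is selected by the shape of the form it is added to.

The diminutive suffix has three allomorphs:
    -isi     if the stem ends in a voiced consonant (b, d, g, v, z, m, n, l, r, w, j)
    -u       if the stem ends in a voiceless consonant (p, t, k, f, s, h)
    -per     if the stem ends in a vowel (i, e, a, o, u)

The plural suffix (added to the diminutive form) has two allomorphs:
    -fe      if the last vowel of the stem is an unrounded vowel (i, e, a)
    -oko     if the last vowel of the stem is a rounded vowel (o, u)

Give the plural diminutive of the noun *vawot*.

Since the final sound of *vawot* is /t/ (a voiceless consonant), it takes -u, giving *vawotu*.
The diminutive form *vawotu*: last vowel = /u/, a rounded vowel → -oko → *vawotuoko*.

vawotuoko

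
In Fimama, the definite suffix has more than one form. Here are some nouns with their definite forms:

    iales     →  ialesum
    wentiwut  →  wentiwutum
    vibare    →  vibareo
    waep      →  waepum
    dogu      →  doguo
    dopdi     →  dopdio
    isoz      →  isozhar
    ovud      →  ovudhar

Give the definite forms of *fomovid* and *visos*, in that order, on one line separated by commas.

fomovidhar, visosum

The suffix is conditioned by the final sound: -um when the stem ends in a voiceless consonant (*iales*, *wentiwut*, *waep*); -har when the stem ends in a voiced consonant (*isoz*, *ovud*); -o when the stem ends in a vowel (*vibare*, *dogu*, *dopdi*).
*fomovid*: final sound = /d/, a voiced consonant → -har → *fomovidhar*.
The final sound of *visos* is /s/, which is a voiceless consonant, so the suffix is -um, giving *visosum*.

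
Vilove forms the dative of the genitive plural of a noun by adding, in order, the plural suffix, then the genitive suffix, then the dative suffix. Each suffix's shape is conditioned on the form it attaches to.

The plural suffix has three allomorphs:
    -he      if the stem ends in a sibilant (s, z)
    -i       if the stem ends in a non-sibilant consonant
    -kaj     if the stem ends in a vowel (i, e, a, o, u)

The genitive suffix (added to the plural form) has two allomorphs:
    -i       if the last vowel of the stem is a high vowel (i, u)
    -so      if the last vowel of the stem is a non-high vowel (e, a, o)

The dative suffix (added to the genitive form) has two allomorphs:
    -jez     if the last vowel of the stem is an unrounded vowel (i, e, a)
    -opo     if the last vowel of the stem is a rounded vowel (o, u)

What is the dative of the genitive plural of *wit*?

witiijez

Since the final sound of *wit* is /t/ (a non-sibilant consonant), it takes -i, giving *witi*.
The plural form *witi*: last vowel = /i/, a high vowel → -i → *witii*.
The last vowel of the genitive form *witii* is /i/, which is an unrounded vowel, so the dative suffix is -jez, giving *witiijez*.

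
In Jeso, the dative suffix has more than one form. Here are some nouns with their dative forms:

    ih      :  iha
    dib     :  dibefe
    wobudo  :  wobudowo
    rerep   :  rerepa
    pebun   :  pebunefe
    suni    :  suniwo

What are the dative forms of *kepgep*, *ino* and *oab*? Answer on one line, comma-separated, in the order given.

kepgepa, inowo, oabefe

The pattern is voicing of the final sound: -a when the stem ends in a voiceless consonant (*ih*, *rerep*); -efe when the stem ends in a voiced consonant (*dib*, *pebun*); -wo when the stem ends in a vowel (*wobudo*, *suni*).
*kepgep* — final sound /p/ (a voiceless consonant) → -a → *kepgepa*.
*ino* — final sound /o/ (a vowel) → -wo → *inowo*.
*oab* — final sound /b/ (a voiced consonant) → -efe → *oabefe*.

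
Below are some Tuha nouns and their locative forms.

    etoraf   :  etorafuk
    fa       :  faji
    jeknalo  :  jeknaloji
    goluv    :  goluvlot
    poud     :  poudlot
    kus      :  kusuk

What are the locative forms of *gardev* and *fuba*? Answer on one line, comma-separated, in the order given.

gardevlot, fubaji

The suffix is conditioned by the final sound: -uk when the stem ends in a voiceless consonant (*etoraf*, *kus*); -lot when the stem ends in a voiced consonant (*goluv*, *poud*); -ji when the stem ends in a vowel (*fa*, *jeknalo*).
*gardev* — final sound /v/ (a voiced consonant) → -lot → *gardevlot*.
Since the final sound of *fuba* is /a/ (a vowel), it takes -ji, giving *fubaji*.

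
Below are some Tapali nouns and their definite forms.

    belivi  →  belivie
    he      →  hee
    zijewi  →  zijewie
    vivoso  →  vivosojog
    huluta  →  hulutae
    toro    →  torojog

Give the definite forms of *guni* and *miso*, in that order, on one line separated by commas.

The pattern is rounding harmony: -jog when the last vowel of the stem is a rounded vowel (*vivoso*, *toro*); -e when the last vowel of the stem is an unrounded vowel (*belivi*, *he*, *zijewi*, *huluta*).
The last vowel of *guni* is /i/, which is an unrounded vowel, so the suffix is -e, giving *gunie*.
*miso* — last vowel /o/ (a rounded vowel) → -jog → *misojog*.

gunie, misojog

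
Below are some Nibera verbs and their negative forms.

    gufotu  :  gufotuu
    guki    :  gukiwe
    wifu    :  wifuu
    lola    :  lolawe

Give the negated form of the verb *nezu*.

The alternation tracks the last vowel of the stem — -u when the last vowel of the stem is a rounded vowel (*gufotu*, *wifu*); -we when the last vowel of the stem is an unrounded vowel (*guki*, *lola*).
Since the last vowel of *nezu* is /u/ (a rounded vowel), it takes -u, giving *nezuu*.

nezuu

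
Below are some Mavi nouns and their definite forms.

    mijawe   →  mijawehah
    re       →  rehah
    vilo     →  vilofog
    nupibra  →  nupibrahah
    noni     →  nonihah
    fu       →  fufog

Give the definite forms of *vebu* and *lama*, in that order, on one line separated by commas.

The pattern is rounding harmony: -fog when the last vowel of the stem is a rounded vowel (*vilo*, *fu*); -hah when the last vowel of the stem is an unrounded vowel (*mijawe*, *re*, *nupibra*, *noni*).
*vebu* — last vowel /u/ (a rounded vowel) → -fog → *vebufog*.
The last vowel of *lama* is /a/, which is an unrounded vowel, so the suffix is -hah, giving *lamahah*.

vebufog, lamahah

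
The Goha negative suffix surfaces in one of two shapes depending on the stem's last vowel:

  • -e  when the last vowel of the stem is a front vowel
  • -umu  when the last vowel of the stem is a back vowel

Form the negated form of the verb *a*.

*a*: last vowel = /a/, a back vowel → -umu → *aumu*.

aumu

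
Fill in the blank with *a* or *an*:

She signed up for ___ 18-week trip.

an

The indefinite article is chosen by the initial *sound* of the following word, not its spelling.
The number *18* is spoken "eighteen", beginning with /ˌeɪˈtiːn/ — a vowel sound.
So the article is *an*: She signed up for an 18-week trip.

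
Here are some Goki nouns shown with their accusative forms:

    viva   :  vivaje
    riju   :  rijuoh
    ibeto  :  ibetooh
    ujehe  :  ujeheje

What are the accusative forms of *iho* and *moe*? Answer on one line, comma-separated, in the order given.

ihooh, moeje

Looking at the last vowel of each stem: -oh when the last vowel of the stem is a rounded vowel (*riju*, *ibeto*); -je when the last vowel of the stem is an unrounded vowel (*viva*, *ujehe*).
*iho* — last vowel /o/ (a rounded vowel) → -oh → *ihooh*.
Since the last vowel of *moe* is /e/ (an unrounded vowel), it takes -je, giving *moeje*.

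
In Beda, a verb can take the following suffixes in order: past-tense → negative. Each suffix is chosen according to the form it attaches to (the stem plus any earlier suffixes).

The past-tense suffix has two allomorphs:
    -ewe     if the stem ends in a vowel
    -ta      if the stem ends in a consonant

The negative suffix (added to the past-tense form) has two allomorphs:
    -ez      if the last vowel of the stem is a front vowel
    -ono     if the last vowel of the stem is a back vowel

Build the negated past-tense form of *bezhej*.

bezhejtaono

Since the final sound of *bezhej* is /j/ (a consonant), it takes -ta, giving *bezhejta*.
The past-tense form *bezhejta* — last vowel /a/ (a back vowel) → -ono → *bezhejtaono*.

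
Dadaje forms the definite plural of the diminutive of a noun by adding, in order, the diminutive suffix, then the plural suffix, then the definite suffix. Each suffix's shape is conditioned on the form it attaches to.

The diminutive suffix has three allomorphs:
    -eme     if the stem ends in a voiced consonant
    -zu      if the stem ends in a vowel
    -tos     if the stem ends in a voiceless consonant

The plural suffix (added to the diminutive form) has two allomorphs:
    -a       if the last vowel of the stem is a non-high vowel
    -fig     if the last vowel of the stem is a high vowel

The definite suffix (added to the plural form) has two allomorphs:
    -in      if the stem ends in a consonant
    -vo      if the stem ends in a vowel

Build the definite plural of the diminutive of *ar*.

aremeavo

*ar* — final sound /r/ (a voiced consonant) → -eme → *areme*.
Since the last vowel of the diminutive form *areme* is /e/ (a non-high vowel), it takes -a, giving *aremea*.
The plural form *aremea*: final sound = /a/, a vowel → -vo → *aremeavo*.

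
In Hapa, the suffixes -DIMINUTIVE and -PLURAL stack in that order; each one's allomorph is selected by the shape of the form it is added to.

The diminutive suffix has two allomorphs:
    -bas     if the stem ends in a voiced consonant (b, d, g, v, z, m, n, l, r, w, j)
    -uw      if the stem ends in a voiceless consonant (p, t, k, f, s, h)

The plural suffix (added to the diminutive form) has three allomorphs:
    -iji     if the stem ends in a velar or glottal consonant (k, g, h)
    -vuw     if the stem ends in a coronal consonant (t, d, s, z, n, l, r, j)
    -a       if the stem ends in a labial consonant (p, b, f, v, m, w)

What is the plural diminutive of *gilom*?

*gilom*: final consonant = /m/, voiced → -bas → *gilombas*.
The diminutive form *gilombas* — final consonant /s/ (coronal) → -vuw → *gilombasvuw*.

gilombasvuw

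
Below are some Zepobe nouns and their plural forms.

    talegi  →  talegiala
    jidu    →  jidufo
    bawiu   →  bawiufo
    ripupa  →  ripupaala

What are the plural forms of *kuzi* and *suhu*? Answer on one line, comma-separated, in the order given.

The pattern is rounding harmony: -fo when the last vowel of the stem is a rounded vowel (*jidu*, *bawiu*); -ala when the last vowel of the stem is an unrounded vowel (*talegi*, *ripupa*).
The last vowel of *kuzi* is /i/, which is an unrounded vowel, so the suffix is -ala, giving *kuziala*.
The last vowel of *suhu* is /u/, which is a rounded vowel, so the suffix is -fo, giving *suhufo*.

kuziala, suhufo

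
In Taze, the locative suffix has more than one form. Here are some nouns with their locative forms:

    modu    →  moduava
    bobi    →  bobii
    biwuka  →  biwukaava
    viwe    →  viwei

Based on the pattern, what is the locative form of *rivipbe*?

rivipbei

The pattern is front/back vowel harmony: -i when the last vowel of the stem is a front vowel (*bobi*, *viwe*); -ava when the last vowel of the stem is a back vowel (*modu*, *biwuka*).
*rivipbe* — last vowel /e/ (a front vowel) → -i → *rivipbei*.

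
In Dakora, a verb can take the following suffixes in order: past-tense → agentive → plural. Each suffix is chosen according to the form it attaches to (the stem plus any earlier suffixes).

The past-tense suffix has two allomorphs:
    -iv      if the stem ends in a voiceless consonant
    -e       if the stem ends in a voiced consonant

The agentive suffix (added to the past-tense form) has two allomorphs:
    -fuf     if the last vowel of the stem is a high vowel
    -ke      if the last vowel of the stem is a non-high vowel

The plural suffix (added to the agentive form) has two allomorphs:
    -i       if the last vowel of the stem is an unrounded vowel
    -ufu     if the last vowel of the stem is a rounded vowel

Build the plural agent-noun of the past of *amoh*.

amohivfufufu

*amoh* — final consonant /h/ (voiceless) → -iv → *amohiv*.
The last vowel of the past-tense form *amohiv* is /i/, which is a high vowel, so the agentive suffix is -fuf, giving *amohivfuf*.
The agentive form *amohivfuf* — last vowel /u/ (a rounded vowel) → -ufu → *amohivfufufu*.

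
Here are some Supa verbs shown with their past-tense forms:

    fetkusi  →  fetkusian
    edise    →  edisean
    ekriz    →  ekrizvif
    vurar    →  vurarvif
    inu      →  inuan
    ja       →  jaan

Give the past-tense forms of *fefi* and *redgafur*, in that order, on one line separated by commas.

The pattern is consonant vs. vowel: -vif when the stem ends in a consonant (*ekriz*, *vurar*); -an when the stem ends in a vowel (*fetkusi*, *edise*, *inu*, *ja*).
*fefi*: final sound = /i/, a vowel → -an → *fefian*.
*redgafur*: final sound = /r/, a consonant → -vif → *redgafurvif*.

fefian, redgafurvif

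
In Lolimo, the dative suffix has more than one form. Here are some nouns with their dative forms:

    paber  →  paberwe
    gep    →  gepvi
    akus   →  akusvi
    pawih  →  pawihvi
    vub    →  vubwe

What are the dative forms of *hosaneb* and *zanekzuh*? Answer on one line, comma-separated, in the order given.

The suffix is conditioned by the final consonant: -vi when the stem ends in a voiceless consonant (*gep*, *akus*, *pawih*); -we when the stem ends in a voiced consonant (*paber*, *vub*).
Since the final consonant of *hosaneb* is /b/ (voiced), it takes -we, giving *hosanebwe*.
*zanekzuh* — final consonant /h/ (voiceless) → -vi → *zanekzuhvi*.

hosanebwe, zanekzuhvi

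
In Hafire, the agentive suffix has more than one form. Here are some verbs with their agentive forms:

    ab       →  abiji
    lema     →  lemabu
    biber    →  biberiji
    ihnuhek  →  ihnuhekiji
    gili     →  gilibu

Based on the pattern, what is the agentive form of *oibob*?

The suffix is conditioned by the final sound: -iji when the stem ends in a consonant (*ab*, *biber*, *ihnuhek*); -bu when the stem ends in a vowel (*lema*, *gili*).
*oibob* — final sound /b/ (a consonant) → -iji → *oibobiji*.

oibobiji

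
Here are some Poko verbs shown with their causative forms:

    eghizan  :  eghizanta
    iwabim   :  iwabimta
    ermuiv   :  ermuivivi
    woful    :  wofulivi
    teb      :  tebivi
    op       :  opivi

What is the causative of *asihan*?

asihanta

The suffix is conditioned by the final consonant: -ta when the stem ends in a nasal (*eghizan*, *iwabim*); -ivi when the stem ends in a non-nasal consonant (*ermuiv*, *woful*, *teb*, *op*).
*asihan* — final consonant /n/ (a nasal) → -ta → *asihanta*.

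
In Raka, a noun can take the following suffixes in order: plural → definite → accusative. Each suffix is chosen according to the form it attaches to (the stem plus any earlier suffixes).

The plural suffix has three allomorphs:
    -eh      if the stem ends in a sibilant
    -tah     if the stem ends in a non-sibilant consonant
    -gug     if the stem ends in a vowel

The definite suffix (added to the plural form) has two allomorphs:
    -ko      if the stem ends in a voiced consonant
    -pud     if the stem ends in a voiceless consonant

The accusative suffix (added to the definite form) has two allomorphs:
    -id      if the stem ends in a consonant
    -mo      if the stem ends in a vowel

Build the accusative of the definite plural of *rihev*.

*rihev*: final sound = /v/, a non-sibilant consonant → -tah → *rihevtah*.
Since the final consonant of the plural form *rihevtah* is /h/ (voiceless), it takes -pud, giving *rihevtahpud*.
The definite form *rihevtahpud* — final sound /d/ (a consonant) → -id → *rihevtahpudid*.

rihevtahpudid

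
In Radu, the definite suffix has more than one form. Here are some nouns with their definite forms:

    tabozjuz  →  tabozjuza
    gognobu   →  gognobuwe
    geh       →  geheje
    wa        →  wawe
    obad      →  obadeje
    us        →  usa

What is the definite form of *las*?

The suffix is conditioned by the final sound: -a when the stem ends in a sibilant (*tabozjuz*, *us*); -eje when the stem ends in a non-sibilant consonant (*geh*, *obad*); -we when the stem ends in a vowel (*gognobu*, *wa*).
*las*: final sound = /s/, a sibilant → -a → *lasa*.

lasa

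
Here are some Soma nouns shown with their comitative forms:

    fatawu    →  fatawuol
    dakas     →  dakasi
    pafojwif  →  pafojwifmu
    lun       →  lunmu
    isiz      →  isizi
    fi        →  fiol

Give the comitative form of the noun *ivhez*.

ivhezi

The alternation tracks the final sound of the stem — -i when the stem ends in a sibilant (*dakas*, *isiz*); -mu when the stem ends in a non-sibilant consonant (*pafojwif*, *lun*); -ol when the stem ends in a vowel (*fatawu*, *fi*).
The final sound of *ivhez* is /z/, which is a sibilant, so the suffix is -i, giving *ivhezi*.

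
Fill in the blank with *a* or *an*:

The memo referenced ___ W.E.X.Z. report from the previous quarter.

The indefinite article is chosen by the initial *sound* of the following word, not its spelling.
The initialism *W.E.X.Z.* is read letter by letter; the first letter, W, is pronounced /ˈdʌbəl.juː/, which begins with a consonant sound.
So the article is *a*: The memo referenced a W.E.X.Z. report from the previous quarter.

a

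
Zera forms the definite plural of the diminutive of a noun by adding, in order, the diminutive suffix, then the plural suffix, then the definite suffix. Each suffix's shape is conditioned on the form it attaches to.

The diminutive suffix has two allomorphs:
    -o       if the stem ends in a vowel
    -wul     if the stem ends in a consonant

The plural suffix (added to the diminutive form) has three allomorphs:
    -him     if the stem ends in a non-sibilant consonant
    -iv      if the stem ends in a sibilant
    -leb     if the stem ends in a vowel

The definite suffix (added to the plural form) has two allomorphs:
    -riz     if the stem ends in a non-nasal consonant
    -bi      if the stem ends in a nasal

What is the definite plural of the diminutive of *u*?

The final sound of *u* is /u/, which is a vowel, so the diminutive suffix is -o, giving *uo*.
Since the final sound of the diminutive form *uo* is /o/ (a vowel), it takes -leb, giving *uoleb*.
The plural form *uoleb* — final consonant /b/ (non-nasal) → -riz → *uolebriz*.

uolebriz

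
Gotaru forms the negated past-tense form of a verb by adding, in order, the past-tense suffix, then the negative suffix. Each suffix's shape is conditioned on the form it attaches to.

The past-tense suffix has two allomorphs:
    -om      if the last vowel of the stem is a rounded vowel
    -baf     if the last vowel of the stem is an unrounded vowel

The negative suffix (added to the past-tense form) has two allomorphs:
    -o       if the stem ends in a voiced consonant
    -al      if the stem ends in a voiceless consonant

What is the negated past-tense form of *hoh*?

*hoh* — last vowel /o/ (a rounded vowel) → -om → *hohom*.
The final consonant of the past-tense form *hohom* is /m/, which is voiced, so the negative suffix is -o, giving *hohomo*.

hohomo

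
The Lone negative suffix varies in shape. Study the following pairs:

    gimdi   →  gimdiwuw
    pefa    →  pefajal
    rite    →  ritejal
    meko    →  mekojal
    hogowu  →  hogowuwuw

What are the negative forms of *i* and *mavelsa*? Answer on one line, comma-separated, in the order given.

iwuw, mavelsajal

The pattern is height harmony: -wuw when the last vowel of the stem is a high vowel (*gimdi*, *hogowu*); -jal when the last vowel of the stem is a non-high vowel (*pefa*, *rite*, *meko*).
The last vowel of *i* is /i/, which is a high vowel, so the suffix is -wuw, giving *iwuw*.
Since the last vowel of *mavelsa* is /a/ (a non-high vowel), it takes -jal, giving *mavelsajal*.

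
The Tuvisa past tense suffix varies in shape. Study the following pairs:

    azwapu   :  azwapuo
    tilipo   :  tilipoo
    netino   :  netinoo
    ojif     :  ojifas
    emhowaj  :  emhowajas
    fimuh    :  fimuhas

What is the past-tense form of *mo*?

The alternation tracks the final sound of the stem — -as when the stem ends in a consonant (*ojif*, *emhowaj*, *fimuh*); -o when the stem ends in a vowel (*azwapu*, *tilipo*, *netino*).
*mo*: final sound = /o/, a vowel → -o → *moo*.

moo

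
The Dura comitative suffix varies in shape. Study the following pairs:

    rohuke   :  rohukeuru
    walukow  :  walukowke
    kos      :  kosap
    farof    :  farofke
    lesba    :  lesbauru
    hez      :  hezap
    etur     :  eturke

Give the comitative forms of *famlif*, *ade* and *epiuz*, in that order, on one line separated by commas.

famlifke, adeuru, epiuzap

The pattern is sibilance of the final sound: -ap when the stem ends in a sibilant (*kos*, *hez*); -ke when the stem ends in a non-sibilant consonant (*walukow*, *farof*, *etur*); -uru when the stem ends in a vowel (*rohuke*, *lesba*).
Since the final sound of *famlif* is /f/ (a non-sibilant consonant), it takes -ke, giving *famlifke*.
*ade*: final sound = /e/, a vowel → -uru → *adeuru*.
Since the final sound of *epiuz* is /z/ (a sibilant), it takes -ap, giving *epiuzap*.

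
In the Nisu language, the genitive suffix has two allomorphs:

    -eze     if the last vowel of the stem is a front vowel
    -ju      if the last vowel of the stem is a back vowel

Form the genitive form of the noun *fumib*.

fumibeze

The last vowel of *fumib* is /i/, which is a front vowel, so the suffix is -eze, giving *fumibeze*.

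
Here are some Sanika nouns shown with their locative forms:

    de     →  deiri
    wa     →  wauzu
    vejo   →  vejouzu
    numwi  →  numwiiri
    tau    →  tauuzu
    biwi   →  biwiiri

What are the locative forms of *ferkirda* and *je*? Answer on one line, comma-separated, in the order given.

ferkirdauzu, jeiri

The alternation tracks the last vowel of the stem — -iri when the last vowel of the stem is a front vowel (*de*, *numwi*, *biwi*); -uzu when the last vowel of the stem is a back vowel (*wa*, *vejo*, *tau*).
*ferkirda*: last vowel = /a/, a back vowel → -uzu → *ferkirdauzu*.
The last vowel of *je* is /e/, which is a front vowel, so the suffix is -iri, giving *jeiri*.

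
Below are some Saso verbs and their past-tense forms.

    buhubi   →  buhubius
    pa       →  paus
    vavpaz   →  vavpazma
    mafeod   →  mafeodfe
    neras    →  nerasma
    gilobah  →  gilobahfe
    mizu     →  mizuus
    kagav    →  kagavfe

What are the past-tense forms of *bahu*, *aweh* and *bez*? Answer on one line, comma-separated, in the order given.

bahuus, awehfe, bezma

Looking at the final sound of each stem: -ma when the stem ends in a sibilant (*vavpaz*, *neras*); -fe when the stem ends in a non-sibilant consonant (*mafeod*, *gilobah*, *kagav*); -us when the stem ends in a vowel (*buhubi*, *pa*, *mizu*).
Since the final sound of *bahu* is /u/ (a vowel), it takes -us, giving *bahuus*.
Since the final sound of *aweh* is /h/ (a non-sibilant consonant), it takes -fe, giving *awehfe*.
*bez* — final sound /z/ (a sibilant) → -ma → *bezma*.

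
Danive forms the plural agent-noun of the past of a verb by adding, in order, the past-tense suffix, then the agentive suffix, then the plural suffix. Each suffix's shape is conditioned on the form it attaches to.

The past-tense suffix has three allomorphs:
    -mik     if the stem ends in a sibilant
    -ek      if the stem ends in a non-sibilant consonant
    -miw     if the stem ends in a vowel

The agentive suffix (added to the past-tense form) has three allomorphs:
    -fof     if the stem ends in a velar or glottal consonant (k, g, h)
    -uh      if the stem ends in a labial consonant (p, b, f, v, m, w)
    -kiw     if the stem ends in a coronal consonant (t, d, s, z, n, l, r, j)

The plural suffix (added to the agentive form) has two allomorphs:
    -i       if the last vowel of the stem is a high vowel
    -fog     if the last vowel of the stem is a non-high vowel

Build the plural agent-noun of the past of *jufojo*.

jufojomiwuhi

The final sound of *jufojo* is /o/, which is a vowel, so the past-tense suffix is -miw, giving *jufojomiw*.
The past-tense form *jufojomiw*: final consonant = /w/, labial → -uh → *jufojomiwuh*.
The agentive form *jufojomiwuh* — last vowel /u/ (a high vowel) → -i → *jufojomiwuhi*.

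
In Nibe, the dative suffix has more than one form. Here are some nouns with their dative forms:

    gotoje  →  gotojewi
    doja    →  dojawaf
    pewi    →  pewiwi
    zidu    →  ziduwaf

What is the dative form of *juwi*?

The alternation tracks the last vowel of the stem — -wi when the last vowel of the stem is a front vowel (*gotoje*, *pewi*); -waf when the last vowel of the stem is a back vowel (*doja*, *zidu*).
*juwi*: last vowel = /i/, a front vowel → -wi → *juwiwi*.

juwiwi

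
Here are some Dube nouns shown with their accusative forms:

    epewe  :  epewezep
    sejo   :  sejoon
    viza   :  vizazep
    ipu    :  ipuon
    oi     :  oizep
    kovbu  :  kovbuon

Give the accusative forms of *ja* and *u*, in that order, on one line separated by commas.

The pattern is rounding harmony: -on when the last vowel of the stem is a rounded vowel (*sejo*, *ipu*, *kovbu*); -zep when the last vowel of the stem is an unrounded vowel (*epewe*, *viza*, *oi*).
Since the last vowel of *ja* is /a/ (an unrounded vowel), it takes -zep, giving *jazep*.
*u* — last vowel /u/ (a rounded vowel) → -on → *uon*.

jazep, uon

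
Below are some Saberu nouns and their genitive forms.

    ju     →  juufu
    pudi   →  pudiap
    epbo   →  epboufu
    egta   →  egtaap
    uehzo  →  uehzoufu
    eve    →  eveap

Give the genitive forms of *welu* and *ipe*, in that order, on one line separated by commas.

weluufu, ipeap

The pattern is rounding harmony: -ufu when the last vowel of the stem is a rounded vowel (*ju*, *epbo*, *uehzo*); -ap when the last vowel of the stem is an unrounded vowel (*pudi*, *egta*, *eve*).
The last vowel of *welu* is /u/, which is a rounded vowel, so the suffix is -ufu, giving *weluufu*.
*ipe* — last vowel /e/ (an unrounded vowel) → -ap → *ipeap*.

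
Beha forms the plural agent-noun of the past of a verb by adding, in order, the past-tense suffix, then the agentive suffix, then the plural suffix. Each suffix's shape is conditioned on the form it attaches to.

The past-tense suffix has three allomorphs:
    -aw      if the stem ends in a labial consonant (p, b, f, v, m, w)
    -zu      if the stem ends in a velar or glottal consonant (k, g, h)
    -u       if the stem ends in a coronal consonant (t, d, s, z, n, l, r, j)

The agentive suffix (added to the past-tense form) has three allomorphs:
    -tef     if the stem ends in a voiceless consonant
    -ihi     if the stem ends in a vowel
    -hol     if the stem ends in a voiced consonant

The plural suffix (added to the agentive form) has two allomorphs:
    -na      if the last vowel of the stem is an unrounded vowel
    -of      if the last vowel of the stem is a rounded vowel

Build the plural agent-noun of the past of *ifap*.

ifapawholof

The final consonant of *ifap* is /p/, which is labial, so the past-tense suffix is -aw, giving *ifapaw*.
The final sound of the past-tense form *ifapaw* is /w/, which is a voiced consonant, so the agentive suffix is -hol, giving *ifapawhol*.
Since the last vowel of the agentive form *ifapawhol* is /o/ (a rounded vowel), it takes -of, giving *ifapawholof*.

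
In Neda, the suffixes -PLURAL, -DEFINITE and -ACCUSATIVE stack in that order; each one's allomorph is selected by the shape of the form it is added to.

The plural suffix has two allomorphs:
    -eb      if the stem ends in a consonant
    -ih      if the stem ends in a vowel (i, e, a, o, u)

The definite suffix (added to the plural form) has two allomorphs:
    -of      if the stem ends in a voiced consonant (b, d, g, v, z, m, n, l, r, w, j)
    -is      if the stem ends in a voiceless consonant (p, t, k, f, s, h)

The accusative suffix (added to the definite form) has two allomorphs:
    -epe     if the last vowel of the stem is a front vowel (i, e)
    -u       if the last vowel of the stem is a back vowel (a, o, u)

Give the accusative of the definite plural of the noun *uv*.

Since the final sound of *uv* is /v/ (a consonant), it takes -eb, giving *uveb*.
Since the final consonant of the plural form *uveb* is /b/ (voiced), it takes -of, giving *uvebof*.
The definite form *uvebof* — last vowel /o/ (a back vowel) → -u → *uvebofu*.

uvebofu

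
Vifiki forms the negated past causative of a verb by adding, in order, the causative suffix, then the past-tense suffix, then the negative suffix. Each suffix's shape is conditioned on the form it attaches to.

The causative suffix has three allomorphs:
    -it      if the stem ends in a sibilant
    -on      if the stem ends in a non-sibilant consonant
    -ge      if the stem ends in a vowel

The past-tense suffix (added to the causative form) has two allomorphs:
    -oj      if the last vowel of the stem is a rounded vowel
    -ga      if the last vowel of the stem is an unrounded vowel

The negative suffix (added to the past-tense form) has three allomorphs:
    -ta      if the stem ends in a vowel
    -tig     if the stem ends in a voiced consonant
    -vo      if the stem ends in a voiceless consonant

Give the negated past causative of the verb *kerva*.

kervagegata

*kerva* — final sound /a/ (a vowel) → -ge → *kervage*.
The causative form *kervage* — last vowel /e/ (an unrounded vowel) → -ga → *kervagega*.
The past-tense form *kervagega* — final sound /a/ (a vowel) → -ta → *kervagegata*.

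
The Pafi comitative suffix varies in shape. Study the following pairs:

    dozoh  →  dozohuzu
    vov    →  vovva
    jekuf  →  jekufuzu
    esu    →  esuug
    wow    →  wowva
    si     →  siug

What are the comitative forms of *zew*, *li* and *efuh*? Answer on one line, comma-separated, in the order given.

The suffix is conditioned by the final sound: -uzu when the stem ends in a voiceless consonant (*dozoh*, *jekuf*); -va when the stem ends in a voiced consonant (*vov*, *wow*); -ug when the stem ends in a vowel (*esu*, *si*).
The final sound of *zew* is /w/, which is a voiced consonant, so the suffix is -va, giving *zewva*.
*li* — final sound /i/ (a vowel) → -ug → *liug*.
Since the final sound of *efuh* is /h/ (a voiceless consonant), it takes -uzu, giving *efuhuzu*.

zewva, liug, efuhuzu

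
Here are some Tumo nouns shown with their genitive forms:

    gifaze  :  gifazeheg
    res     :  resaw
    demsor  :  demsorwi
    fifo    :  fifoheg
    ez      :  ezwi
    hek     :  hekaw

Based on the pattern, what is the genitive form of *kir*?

Looking at the final sound of each stem: -aw when the stem ends in a voiceless consonant (*res*, *hek*); -wi when the stem ends in a voiced consonant (*demsor*, *ez*); -heg when the stem ends in a vowel (*gifaze*, *fifo*).
The final sound of *kir* is /r/, which is a voiced consonant, so the suffix is -wi, giving *kirwi*.

kirwi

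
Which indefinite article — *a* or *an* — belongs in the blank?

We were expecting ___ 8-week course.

The indefinite article is chosen by the initial *sound* of the following word, not its spelling.
The number *8* is spoken "eight", beginning with /eɪt/ — a vowel sound.
So the article is *an*: We were expecting an 8-week course.

an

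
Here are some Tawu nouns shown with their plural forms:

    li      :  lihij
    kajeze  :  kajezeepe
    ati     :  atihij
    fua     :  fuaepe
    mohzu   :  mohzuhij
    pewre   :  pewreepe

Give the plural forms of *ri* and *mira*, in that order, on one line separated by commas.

The alternation tracks the last vowel of the stem — -hij when the last vowel of the stem is a high vowel (*li*, *ati*, *mohzu*); -epe when the last vowel of the stem is a non-high vowel (*kajeze*, *fua*, *pewre*).
*ri* — last vowel /i/ (a high vowel) → -hij → *rihij*.
*mira*: last vowel = /a/, a non-high vowel → -epe → *miraepe*.

rihij, miraepe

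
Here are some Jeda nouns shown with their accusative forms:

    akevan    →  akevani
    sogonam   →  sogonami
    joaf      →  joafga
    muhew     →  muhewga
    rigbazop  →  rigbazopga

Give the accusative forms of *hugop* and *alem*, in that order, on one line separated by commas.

hugopga, alemi

The pattern is nasality of the final consonant: -i when the stem ends in a nasal (*akevan*, *sogonam*); -ga when the stem ends in a non-nasal consonant (*joaf*, *muhew*, *rigbazop*).
*hugop*: final consonant = /p/, non-nasal → -ga → *hugopga*.
The final consonant of *alem* is /m/, which is a nasal, so the suffix is -i, giving *alemi*.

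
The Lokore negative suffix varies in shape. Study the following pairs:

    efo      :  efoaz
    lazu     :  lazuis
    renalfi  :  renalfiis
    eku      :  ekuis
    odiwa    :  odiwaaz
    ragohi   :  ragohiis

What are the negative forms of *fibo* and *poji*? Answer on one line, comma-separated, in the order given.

fiboaz, pojiis

The suffix is conditioned by the last vowel: -is when the last vowel of the stem is a high vowel (*lazu*, *renalfi*, *eku*, *ragohi*); -az when the last vowel of the stem is a non-high vowel (*efo*, *odiwa*).
*fibo* — last vowel /o/ (a non-high vowel) → -az → *fiboaz*.
*poji*: last vowel = /i/, a high vowel → -is → *pojiis*.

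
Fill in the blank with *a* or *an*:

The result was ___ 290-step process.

The indefinite article is chosen by the initial *sound* of the following word, not its spelling.
The number *290* is spoken "two hundred …", beginning with /tuː/ — a consonant sound.
So the article is *a*: The result was a 290-step process.

a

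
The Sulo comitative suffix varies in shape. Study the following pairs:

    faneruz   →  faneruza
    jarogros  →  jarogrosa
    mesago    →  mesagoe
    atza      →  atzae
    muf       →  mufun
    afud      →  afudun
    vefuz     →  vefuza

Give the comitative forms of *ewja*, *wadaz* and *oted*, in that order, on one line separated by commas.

ewjae, wadaza, otedun

Looking at the final sound of each stem: -a when the stem ends in a sibilant (*faneruz*, *jarogros*, *vefuz*); -un when the stem ends in a non-sibilant consonant (*muf*, *afud*); -e when the stem ends in a vowel (*mesago*, *atza*).
*ewja* — final sound /a/ (a vowel) → -e → *ewjae*.
The final sound of *wadaz* is /z/, which is a sibilant, so the suffix is -a, giving *wadaza*.
Since the final sound of *oted* is /d/ (a non-sibilant consonant), it takes -un, giving *otedun*.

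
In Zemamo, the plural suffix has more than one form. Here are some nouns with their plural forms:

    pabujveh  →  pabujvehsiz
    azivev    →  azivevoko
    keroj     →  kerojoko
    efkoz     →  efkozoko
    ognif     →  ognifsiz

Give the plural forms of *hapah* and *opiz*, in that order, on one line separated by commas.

The alternation tracks the final consonant of the stem — -siz when the stem ends in a voiceless consonant (*pabujveh*, *ognif*); -oko when the stem ends in a voiced consonant (*azivev*, *keroj*, *efkoz*).
Since the final consonant of *hapah* is /h/ (voiceless), it takes -siz, giving *hapahsiz*.
*opiz*: final consonant = /z/, voiced → -oko → *opizoko*.

hapahsiz, opizoko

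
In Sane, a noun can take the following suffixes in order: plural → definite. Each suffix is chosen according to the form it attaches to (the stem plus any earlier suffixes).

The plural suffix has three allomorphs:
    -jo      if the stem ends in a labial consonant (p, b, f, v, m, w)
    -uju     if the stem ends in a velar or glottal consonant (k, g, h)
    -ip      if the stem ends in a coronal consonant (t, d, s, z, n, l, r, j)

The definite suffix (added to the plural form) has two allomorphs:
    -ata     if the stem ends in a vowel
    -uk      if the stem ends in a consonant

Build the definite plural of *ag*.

agujuata

*ag*: final consonant = /g/, velar/glottal → -uju → *aguju*.
The plural form *aguju*: final sound = /u/, a vowel → -ata → *agujuata*.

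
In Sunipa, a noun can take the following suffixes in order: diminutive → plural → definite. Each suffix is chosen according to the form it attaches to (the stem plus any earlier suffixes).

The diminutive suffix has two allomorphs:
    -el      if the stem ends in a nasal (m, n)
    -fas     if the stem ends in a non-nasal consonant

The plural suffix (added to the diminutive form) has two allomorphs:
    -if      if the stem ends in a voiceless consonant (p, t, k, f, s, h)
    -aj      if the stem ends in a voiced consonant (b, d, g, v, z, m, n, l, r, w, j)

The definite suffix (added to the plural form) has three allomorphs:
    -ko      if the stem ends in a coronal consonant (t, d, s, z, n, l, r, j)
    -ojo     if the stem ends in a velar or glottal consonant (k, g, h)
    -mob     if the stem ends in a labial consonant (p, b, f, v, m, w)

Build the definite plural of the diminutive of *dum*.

Since the final consonant of *dum* is /m/ (a nasal), it takes -el, giving *dumel*.
Since the final consonant of the diminutive form *dumel* is /l/ (voiced), it takes -aj, giving *dumelaj*.
The plural form *dumelaj*: final consonant = /j/, coronal → -ko → *dumelajko*.

dumelajko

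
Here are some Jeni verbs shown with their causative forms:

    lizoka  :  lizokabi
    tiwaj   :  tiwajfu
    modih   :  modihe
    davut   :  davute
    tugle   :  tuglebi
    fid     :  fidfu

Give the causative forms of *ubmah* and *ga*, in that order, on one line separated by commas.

ubmahe, gabi

Looking at the final sound of each stem: -e when the stem ends in a voiceless consonant (*modih*, *davut*); -fu when the stem ends in a voiced consonant (*tiwaj*, *fid*); -bi when the stem ends in a vowel (*lizoka*, *tugle*).
The final sound of *ubmah* is /h/, which is a voiceless consonant, so the suffix is -e, giving *ubmahe*.
*ga* — final sound /a/ (a vowel) → -bi → *gabi*.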